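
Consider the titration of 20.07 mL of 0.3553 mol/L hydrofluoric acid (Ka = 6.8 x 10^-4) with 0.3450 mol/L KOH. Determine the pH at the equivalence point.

8.21

n(HF) = 0.3553 x 0.02007 = 0.007131 mol; V(KOH) at equivalence = 0.007131/0.3450 = 0.02067 L.
At equivalence all the acid is converted to F-; total volume = 0.02007 + 0.02067 = 0.04074 L, so [F-] = 0.007131/0.04074 = 0.1750 M.
Kb = Kw/Ka = 1.0e-14 / 6.8 x 10^-4 = 1.47e-11.
[OH^-] = sqrt(Kb x [F-]) = sqrt(1.47e-11 x 0.1750) = 1.60e-6 M.
pOH = 5.79, so pH = 14.00 - 5.79 = 8.21.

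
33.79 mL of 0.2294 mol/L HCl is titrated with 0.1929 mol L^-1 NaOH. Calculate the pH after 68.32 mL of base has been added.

n(acid) = 0.2294 x 0.03379 = 0.007751 mol; n(NaOH) added = 0.1929 x 0.06832 = 0.01318 mol.
Base is in excess by 0.01318 - 0.007751 = 0.005428 mol in a total volume of 0.1021 L.
[OH^-] = 0.005428/0.1021 = 0.05315 M, so pOH = 1.27 and pH = 14.00 - 1.27 = 12.73.

12.73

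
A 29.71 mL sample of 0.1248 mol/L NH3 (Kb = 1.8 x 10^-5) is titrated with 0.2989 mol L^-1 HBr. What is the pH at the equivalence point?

5.16

n(NH3) = 0.1248 x 0.02971 = 0.003708 mol; V(HBr) at equivalence = 0.003708/0.2989 = 0.01240 L.
At equivalence the base is fully converted to NH4+; total volume = 0.04211 L, so [NH4+] = 0.003708/0.04211 = 0.08804 M.
Ka(NH4+) = Kw/Kb = 1.0e-14 / 1.8 x 10^-5 = 5.56e-10.
[H^+] = sqrt(Ka x [NH4+]) = sqrt(5.56e-10 x 0.08804) = 6.99e-6 M.
pH = -log(6.99e-6) = 5.16.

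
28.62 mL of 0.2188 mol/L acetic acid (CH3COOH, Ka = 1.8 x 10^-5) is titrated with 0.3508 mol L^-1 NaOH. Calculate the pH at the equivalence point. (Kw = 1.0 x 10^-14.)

8.94

n(CH3COOH) = 0.2188 x 0.02862 = 0.006262 mol; V(NaOH) at equivalence = 0.006262/0.3508 = 0.01785 L.
At equivalence all the acid is converted to CH3COO-; total volume = 0.02862 + 0.01785 = 0.04647 L, so [CH3COO-] = 0.006262/0.04647 = 0.1348 M.
Kb = Kw/Ka = 1.0e-14 / 1.8 x 10^-5 = 5.56e-10.
[OH^-] = sqrt(Kb x [CH3COO-]) = sqrt(5.56e-10 x 0.1348) = 8.65e-6 M.
pOH = 5.06, so pH = 14.00 - 5.06 = 8.94.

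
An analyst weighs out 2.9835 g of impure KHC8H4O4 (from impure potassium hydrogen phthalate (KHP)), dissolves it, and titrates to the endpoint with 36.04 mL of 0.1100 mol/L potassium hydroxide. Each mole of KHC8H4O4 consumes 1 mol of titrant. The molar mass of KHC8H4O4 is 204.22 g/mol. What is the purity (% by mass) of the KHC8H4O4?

27.1%

n(KOH) = 0.1100 x 0.03604 = 0.003964 mol.
n(KHC8H4O4) = 0.003964 / 1 = 0.003964 mol.
mass of KHC8H4O4 = 0.003964 x 204.22 = 0.8096 g.
% purity = 0.8096 / 2.9835 x 100 = 27.1%.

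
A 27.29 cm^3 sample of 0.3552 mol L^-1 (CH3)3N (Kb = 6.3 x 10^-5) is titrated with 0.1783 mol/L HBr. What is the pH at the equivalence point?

n((CH3)3N) = 0.3552 x 0.02729 = 0.009693 mol; V(HBr) at equivalence = 0.009693/0.1783 = 0.05437 L.
At equivalence the base is fully converted to (CH3)3NH+; total volume = 0.08166 L, so [(CH3)3NH+] = 0.009693/0.08166 = 0.1187 M.
Ka((CH3)3NH+) = Kw/Kb = 1.0e-14 / 6.3 x 10^-5 = 1.59e-10.
[H^+] = sqrt(Ka x [(CH3)3NH+]) = sqrt(1.59e-10 x 0.1187) = 4.34e-6 M.
pH = -log(4.34e-6) = 5.36.

5.36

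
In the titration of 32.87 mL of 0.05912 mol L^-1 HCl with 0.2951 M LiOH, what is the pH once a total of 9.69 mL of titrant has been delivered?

12.33

n(acid) = 0.05912 x 0.03287 = 0.001943 mol; n(LiOH) added = 0.2951 x 0.009690 = 0.002860 mol.
Base is in excess by 0.002860 - 0.001943 = 0.0009162 mol in a total volume of 0.04256 L.
[OH^-] = 0.0009162/0.04256 = 0.02153 M, so pOH = 1.67 and pH = 14.00 - 1.67 = 12.33.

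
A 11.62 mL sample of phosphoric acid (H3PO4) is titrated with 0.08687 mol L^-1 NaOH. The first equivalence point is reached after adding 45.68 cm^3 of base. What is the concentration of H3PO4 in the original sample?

n(NaOH) = 0.08687 x 0.04568 = 0.003968 mol.
At the first equivalence point, 1 mol OH^- react per mol H3PO4, so n(H3PO4) = 0.003968 / 1 = 0.003968 mol.
[H3PO4] = 0.003968 / 0.01162 L = 0.341 M.

0.341 M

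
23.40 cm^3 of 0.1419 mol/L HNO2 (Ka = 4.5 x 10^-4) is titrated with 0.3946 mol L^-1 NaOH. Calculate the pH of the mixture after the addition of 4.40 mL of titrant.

Initial n(HNO2) = 0.1419 x 0.02340 = 0.003320 mol.
n(NaOH) added = 0.3946 x 0.004400 = 0.001736 mol, converting that many moles of HNO2 to NO2-.
Remaining n(HNO2) = 0.001584 mol; n(NO2-) = 0.001736 mol.
By Henderson-Hasselbalch, pH = pKa + log([A^-]/[HA]) = 3.35 + log(0.001736/0.001584) = 3.35 + (+0.04) = 3.39.

3.39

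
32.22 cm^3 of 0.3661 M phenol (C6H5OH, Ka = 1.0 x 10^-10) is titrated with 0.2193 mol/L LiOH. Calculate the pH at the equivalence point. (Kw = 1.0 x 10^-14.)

11.57

n(C6H5OH) = 0.3661 x 0.03222 = 0.01180 mol; V(LiOH) at equivalence = 0.01180/0.2193 = 0.05379 L.
At equivalence all the acid is converted to C6H5O-; total volume = 0.03222 + 0.05379 = 0.08601 L, so [C6H5O-] = 0.01180/0.08601 = 0.1371 M.
Kb = Kw/Ka = 1.0e-14 / 1.0 x 10^-10 = 0.000100.
[OH^-] = sqrt(Kb x [C6H5O-]) = sqrt(0.000100 x 0.1371) = 0.00370 M.
pOH = 2.43, so pH = 14.00 - 2.43 = 11.57.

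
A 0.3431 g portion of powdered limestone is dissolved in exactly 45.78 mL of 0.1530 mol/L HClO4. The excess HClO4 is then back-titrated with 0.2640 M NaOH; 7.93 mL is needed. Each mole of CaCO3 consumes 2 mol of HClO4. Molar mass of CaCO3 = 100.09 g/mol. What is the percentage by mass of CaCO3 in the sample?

71.6%

Total n(HClO4) added = 0.1530 x 0.04578 = 0.007004 mol.
n(NaOH) used = 0.2640 x 0.007930 = 0.002094 mol, which equals the excess n(HClO4).
So n(HClO4) consumed by the sample = 0.007004 - 0.002094 = 0.004911 mol.
n(CaCO3) = 0.004911 / 2 = 0.002455 mol.
mass CaCO3 = 0.002455 x 100.09 = 0.2458 g, so %CaCO3 = 0.2458/0.3431 x 100 = 71.6%.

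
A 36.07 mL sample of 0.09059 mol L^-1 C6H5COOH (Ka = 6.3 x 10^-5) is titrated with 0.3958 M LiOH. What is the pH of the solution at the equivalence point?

8.53

n(C6H5COOH) = 0.09059 x 0.03607 = 0.003268 mol; V(LiOH) at equivalence = 0.003268/0.3958 = 0.008256 L.
At equivalence all the acid is converted to C6H5COO-; total volume = 0.03607 + 0.008256 = 0.04433 L, so [C6H5COO-] = 0.003268/0.04433 = 0.07372 M.
Kb = Kw/Ka = 1.0e-14 / 6.3 x 10^-5 = 1.59e-10.
[OH^-] = sqrt(Kb x [C6H5COO-]) = sqrt(1.59e-10 x 0.07372) = 3.42e-6 M.
pOH = 5.47, so pH = 14.00 - 5.47 = 8.53.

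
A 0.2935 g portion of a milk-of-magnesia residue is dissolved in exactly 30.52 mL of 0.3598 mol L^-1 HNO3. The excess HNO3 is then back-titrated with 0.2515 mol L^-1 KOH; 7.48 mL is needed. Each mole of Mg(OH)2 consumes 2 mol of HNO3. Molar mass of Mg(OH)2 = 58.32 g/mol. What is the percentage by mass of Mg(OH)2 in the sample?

90.4%

Total n(HNO3) added = 0.3598 x 0.03052 = 0.01098 mol.
n(KOH) used = 0.2515 x 0.007480 = 0.001881 mol, which equals the excess n(HNO3).
So n(HNO3) consumed by the sample = 0.01098 - 0.001881 = 0.009100 mol.
n(Mg(OH)2) = 0.009100 / 2 = 0.004550 mol.
mass Mg(OH)2 = 0.004550 x 58.32 = 0.2654 g, so %Mg(OH)2 = 0.2654/0.2935 x 100 = 90.4%.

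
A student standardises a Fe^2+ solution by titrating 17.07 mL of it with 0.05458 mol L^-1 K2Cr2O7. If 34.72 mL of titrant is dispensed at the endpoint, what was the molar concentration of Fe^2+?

n(K2Cr2O7) = 0.05458 x 0.03472 = 0.001895 mol.
From the balanced equation, 1 mol K2Cr2O7 reacts with 6 mol Fe^2+, so n(Fe^2+) = 0.001895 x 6/1 = 0.01137 mol.
[Fe^2+] = 0.01137 / 0.01707 L = 0.666 M.

0.666 M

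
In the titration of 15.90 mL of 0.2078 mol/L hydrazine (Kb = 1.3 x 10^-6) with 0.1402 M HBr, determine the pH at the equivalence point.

4.60

n(N2H4) = 0.2078 x 0.01590 = 0.003304 mol; V(HBr) at equivalence = 0.003304/0.1402 = 0.02357 L.
At equivalence the base is fully converted to N2H5+; total volume = 0.03947 L, so [N2H5+] = 0.003304/0.03947 = 0.08372 M.
Ka(N2H5+) = Kw/Kb = 1.0e-14 / 1.3 x 10^-6 = 7.69e-9.
[H^+] = sqrt(Ka x [N2H5+]) = sqrt(7.69e-9 x 0.08372) = 2.54e-5 M.
pH = -log(2.54e-5) = 4.60.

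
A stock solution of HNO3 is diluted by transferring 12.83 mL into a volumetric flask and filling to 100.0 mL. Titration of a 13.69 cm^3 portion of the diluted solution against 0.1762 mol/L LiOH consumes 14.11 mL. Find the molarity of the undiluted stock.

1.42 M

n(LiOH) = 0.1762 x 0.01411 = 0.002486 mol.
n(HNO3) in the aliquot = 0.002486 mol.
[diluted HNO3] = 0.002486 / 0.01369 = 0.1816 M.
Dilution factor = 100.0/12.83 = 7.794, so [stock] = 0.1816 x 7.794 = 1.42 M.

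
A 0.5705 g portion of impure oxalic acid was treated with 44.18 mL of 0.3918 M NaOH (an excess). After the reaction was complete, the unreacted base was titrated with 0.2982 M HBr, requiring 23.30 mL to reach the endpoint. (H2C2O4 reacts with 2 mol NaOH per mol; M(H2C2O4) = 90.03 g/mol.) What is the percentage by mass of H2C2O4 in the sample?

Total n(NaOH) added = 0.3918 x 0.04418 = 0.01731 mol.
n(HBr) used = 0.2982 x 0.02330 = 0.006948 mol, which equals the excess n(NaOH).
So n(NaOH) consumed by the sample = 0.01731 - 0.006948 = 0.01036 mol.
n(H2C2O4) = 0.01036 / 2 = 0.005181 mol.
mass H2C2O4 = 0.005181 x 90.03 = 0.4664 g, so %H2C2O4 = 0.4664/0.5705 x 100 = 81.8%.

81.8%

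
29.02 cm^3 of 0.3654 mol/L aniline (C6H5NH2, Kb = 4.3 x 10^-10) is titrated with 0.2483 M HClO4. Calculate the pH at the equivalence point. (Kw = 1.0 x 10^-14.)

n(C6H5NH2) = 0.3654 x 0.02902 = 0.01060 mol; V(HClO4) at equivalence = 0.01060/0.2483 = 0.04271 L.
At equivalence the base is fully converted to C6H5NH3+; total volume = 0.07173 L, so [C6H5NH3+] = 0.01060/0.07173 = 0.1478 M.
Ka(C6H5NH3+) = Kw/Kb = 1.0e-14 / 4.3 x 10^-10 = 2.33e-5.
[H^+] = sqrt(Ka x [C6H5NH3+]) = sqrt(2.33e-5 x 0.1478) = 0.00185 M.
pH = -log(0.00185) = 2.73.

2.73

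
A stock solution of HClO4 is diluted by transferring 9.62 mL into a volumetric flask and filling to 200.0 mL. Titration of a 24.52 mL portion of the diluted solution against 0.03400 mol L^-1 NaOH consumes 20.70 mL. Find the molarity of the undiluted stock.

n(NaOH) = 0.03400 x 0.02070 = 0.0007038 mol.
n(HClO4) in the aliquot = 0.0007038 mol.
[diluted HClO4] = 0.0007038 / 0.02452 = 0.02870 M.
Dilution factor = 200.0/9.620 = 20.79, so [stock] = 0.02870 x 20.79 = 0.597 M.

0.597 M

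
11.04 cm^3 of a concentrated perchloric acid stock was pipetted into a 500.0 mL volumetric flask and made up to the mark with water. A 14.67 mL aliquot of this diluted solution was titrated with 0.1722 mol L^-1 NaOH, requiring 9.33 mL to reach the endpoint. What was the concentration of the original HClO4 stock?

4.96 M

n(NaOH) = 0.1722 x 0.009330 = 0.001607 mol.
n(HClO4) in the aliquot = 0.001607 mol.
[diluted HClO4] = 0.001607 / 0.01467 = 0.1095 M.
Dilution factor = 500.0/11.04 = 45.29, so [stock] = 0.1095 x 45.29 = 4.96 M.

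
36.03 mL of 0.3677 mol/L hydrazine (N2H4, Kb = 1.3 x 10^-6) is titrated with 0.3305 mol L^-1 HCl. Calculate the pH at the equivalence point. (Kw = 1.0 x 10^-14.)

n(N2H4) = 0.3677 x 0.03603 = 0.01325 mol; V(HCl) at equivalence = 0.01325/0.3305 = 0.04009 L.
At equivalence the base is fully converted to N2H5+; total volume = 0.07612 L, so [N2H5+] = 0.01325/0.07612 = 0.1741 M.
Ka(N2H5+) = Kw/Kb = 1.0e-14 / 1.3 x 10^-6 = 7.69e-9.
[H^+] = sqrt(Ka x [N2H5+]) = sqrt(7.69e-9 x 0.1741) = 3.66e-5 M.
pH = -log(3.66e-5) = 4.44.

4.44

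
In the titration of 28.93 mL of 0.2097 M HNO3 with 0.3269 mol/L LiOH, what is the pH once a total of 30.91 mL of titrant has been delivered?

n(acid) = 0.2097 x 0.02893 = 0.006067 mol; n(LiOH) added = 0.3269 x 0.03091 = 0.01010 mol.
Base is in excess by 0.01010 - 0.006067 = 0.004038 mol in a total volume of 0.05984 L.
[OH^-] = 0.004038/0.05984 = 0.06748 M, so pOH = 1.17 and pH = 14.00 - 1.17 = 12.83.

12.83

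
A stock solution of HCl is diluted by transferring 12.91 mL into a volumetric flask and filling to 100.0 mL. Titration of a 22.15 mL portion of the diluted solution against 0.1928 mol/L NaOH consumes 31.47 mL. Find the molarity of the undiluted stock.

2.12 M

n(NaOH) = 0.1928 x 0.03147 = 0.006067 mol.
n(HCl) in the aliquot = 0.006067 mol.
[diluted HCl] = 0.006067 / 0.02215 = 0.2739 M.
Dilution factor = 100.0/12.91 = 7.746, so [stock] = 0.2739 x 7.746 = 2.12 M.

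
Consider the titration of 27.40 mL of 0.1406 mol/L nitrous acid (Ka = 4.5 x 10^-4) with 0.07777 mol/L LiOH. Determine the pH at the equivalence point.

8.02

n(HNO2) = 0.1406 x 0.02740 = 0.003852 mol; V(LiOH) at equivalence = 0.003852/0.07777 = 0.04954 L.
At equivalence all the acid is converted to NO2-; total volume = 0.02740 + 0.04954 = 0.07694 L, so [NO2-] = 0.003852/0.07694 = 0.05007 M.
Kb = Kw/Ka = 1.0e-14 / 4.5 x 10^-4 = 2.22e-11.
[OH^-] = sqrt(Kb x [NO2-]) = sqrt(2.22e-11 x 0.05007) = 1.05e-6 M.
pOH = 5.98, so pH = 14.00 - 5.98 = 8.02.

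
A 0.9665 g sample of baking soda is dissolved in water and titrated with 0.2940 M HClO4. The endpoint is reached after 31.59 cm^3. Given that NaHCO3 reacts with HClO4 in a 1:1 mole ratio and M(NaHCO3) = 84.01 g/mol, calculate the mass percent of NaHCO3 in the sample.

80.7%

n(HClO4) = 0.2940 x 0.03159 = 0.009287 mol.
n(NaHCO3) = 0.009287 / 1 = 0.009287 mol.
mass of NaHCO3 = 0.009287 x 84.01 = 0.7802 g.
% purity = 0.7802 / 0.9665 x 100 = 80.7%.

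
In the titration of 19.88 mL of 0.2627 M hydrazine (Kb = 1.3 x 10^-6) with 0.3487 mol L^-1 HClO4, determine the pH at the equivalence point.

n(N2H4) = 0.2627 x 0.01988 = 0.005222 mol; V(HClO4) at equivalence = 0.005222/0.3487 = 0.01498 L.
At equivalence the base is fully converted to N2H5+; total volume = 0.03486 L, so [N2H5+] = 0.005222/0.03486 = 0.1498 M.
Ka(N2H5+) = Kw/Kb = 1.0e-14 / 1.3 x 10^-6 = 7.69e-9.
[H^+] = sqrt(Ka x [N2H5+]) = sqrt(7.69e-9 x 0.1498) = 3.39e-5 M.
pH = -log(3.39e-5) = 4.47.

4.47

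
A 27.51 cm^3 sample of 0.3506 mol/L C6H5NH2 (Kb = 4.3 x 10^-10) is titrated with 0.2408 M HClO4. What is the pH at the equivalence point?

2.74

n(C6H5NH2) = 0.3506 x 0.02751 = 0.009645 mol; V(HClO4) at equivalence = 0.009645/0.2408 = 0.04005 L.
At equivalence the base is fully converted to C6H5NH3+; total volume = 0.06756 L, so [C6H5NH3+] = 0.009645/0.06756 = 0.1428 M.
Ka(C6H5NH3+) = Kw/Kb = 1.0e-14 / 4.3 x 10^-10 = 2.33e-5.
[H^+] = sqrt(Ka x [C6H5NH3+]) = sqrt(2.33e-5 x 0.1428) = 0.00182 M.
pH = -log(0.00182) = 2.74.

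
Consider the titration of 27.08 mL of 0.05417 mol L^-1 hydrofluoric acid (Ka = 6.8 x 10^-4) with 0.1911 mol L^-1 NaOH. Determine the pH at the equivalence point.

n(HF) = 0.05417 x 0.02708 = 0.001467 mol; V(NaOH) at equivalence = 0.001467/0.1911 = 0.007676 L.
At equivalence all the acid is converted to F-; total volume = 0.02708 + 0.007676 = 0.03476 L, so [F-] = 0.001467/0.03476 = 0.04221 M.
Kb = Kw/Ka = 1.0e-14 / 6.8 x 10^-4 = 1.47e-11.
[OH^-] = sqrt(Kb x [F-]) = sqrt(1.47e-11 x 0.04221) = 7.88e-7 M.
pOH = 6.10, so pH = 14.00 - 6.10 = 7.90.

7.90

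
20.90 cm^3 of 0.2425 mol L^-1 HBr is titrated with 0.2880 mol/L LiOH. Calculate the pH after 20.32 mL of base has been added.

12.28

n(acid) = 0.2425 x 0.02090 = 0.005068 mol; n(LiOH) added = 0.2880 x 0.02032 = 0.005852 mol.
Base is in excess by 0.005852 - 0.005068 = 0.0007839 mol in a total volume of 0.04122 L.
[OH^-] = 0.0007839/0.04122 = 0.01902 M, so pOH = 1.72 and pH = 14.00 - 1.72 = 12.28.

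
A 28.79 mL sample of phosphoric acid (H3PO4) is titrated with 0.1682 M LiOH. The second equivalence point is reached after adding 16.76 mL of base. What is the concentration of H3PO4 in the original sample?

0.0490 M

n(LiOH) = 0.1682 x 0.01676 = 0.002819 mol.
At the second equivalence point, 2 mol OH^- react per mol H3PO4, so n(H3PO4) = 0.002819 / 2 = 0.001410 mol.
[H3PO4] = 0.001410 / 0.02879 L = 0.0490 M.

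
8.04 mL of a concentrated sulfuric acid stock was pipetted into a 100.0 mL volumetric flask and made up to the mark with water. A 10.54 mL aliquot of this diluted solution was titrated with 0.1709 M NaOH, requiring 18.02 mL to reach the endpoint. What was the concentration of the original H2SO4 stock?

1.82 M

n(NaOH) = 0.1709 x 0.01802 = 0.003080 mol.
n(H2SO4) in the aliquot = 0.003080 x 1/2 = 0.001540 mol.
[diluted H2SO4] = 0.001540 / 0.01054 = 0.1461 M.
Dilution factor = 100.0/8.040 = 12.44, so [stock] = 0.1461 x 12.44 = 1.82 M.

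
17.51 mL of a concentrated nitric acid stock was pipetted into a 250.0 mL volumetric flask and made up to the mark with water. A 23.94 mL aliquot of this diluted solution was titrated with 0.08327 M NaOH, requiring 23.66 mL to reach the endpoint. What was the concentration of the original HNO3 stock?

1.17 M

n(NaOH) = 0.08327 x 0.02366 = 0.001970 mol.
n(HNO3) in the aliquot = 0.001970 mol.
[diluted HNO3] = 0.001970 / 0.02394 = 0.08230 M.
Dilution factor = 250.0/17.51 = 14.28, so [stock] = 0.08230 x 14.28 = 1.17 M.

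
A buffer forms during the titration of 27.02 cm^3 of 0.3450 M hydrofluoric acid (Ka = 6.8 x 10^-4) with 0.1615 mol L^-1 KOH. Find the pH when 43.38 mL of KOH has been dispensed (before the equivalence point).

Initial n(HF) = 0.3450 x 0.02702 = 0.009322 mol.
n(KOH) added = 0.1615 x 0.04338 = 0.007006 mol, converting that many moles of HF to F-.
Remaining n(HF) = 0.002316 mol; n(F-) = 0.007006 mol.
By Henderson-Hasselbalch, pH = pKa + log([A^-]/[HA]) = 3.17 + log(0.007006/0.002316) = 3.17 + (+0.48) = 3.65.

3.65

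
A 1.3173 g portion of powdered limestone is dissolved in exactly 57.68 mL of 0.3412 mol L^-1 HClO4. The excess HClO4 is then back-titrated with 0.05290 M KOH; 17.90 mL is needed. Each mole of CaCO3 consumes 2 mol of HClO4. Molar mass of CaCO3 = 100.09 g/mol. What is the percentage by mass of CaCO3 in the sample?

Total n(HClO4) added = 0.3412 x 0.05768 = 0.01968 mol.
n(KOH) used = 0.05290 x 0.01790 = 0.0009469 mol, which equals the excess n(HClO4).
So n(HClO4) consumed by the sample = 0.01968 - 0.0009469 = 0.01873 mol.
n(CaCO3) = 0.01873 / 2 = 0.009367 mol.
mass CaCO3 = 0.009367 x 100.09 = 0.9375 g, so %CaCO3 = 0.9375/1.3173 x 100 = 71.2%.

71.2%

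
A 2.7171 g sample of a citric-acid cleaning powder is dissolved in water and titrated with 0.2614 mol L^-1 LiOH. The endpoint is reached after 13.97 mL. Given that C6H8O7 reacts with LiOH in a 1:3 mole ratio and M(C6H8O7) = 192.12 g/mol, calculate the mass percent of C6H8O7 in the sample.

8.61%

n(LiOH) = 0.2614 x 0.01397 = 0.003652 mol.
n(C6H8O7) = 0.003652 / 3 = 0.001217 mol.
mass of C6H8O7 = 0.001217 x 192.12 = 0.2339 g.
% purity = 0.2339 / 2.7171 x 100 = 8.61%.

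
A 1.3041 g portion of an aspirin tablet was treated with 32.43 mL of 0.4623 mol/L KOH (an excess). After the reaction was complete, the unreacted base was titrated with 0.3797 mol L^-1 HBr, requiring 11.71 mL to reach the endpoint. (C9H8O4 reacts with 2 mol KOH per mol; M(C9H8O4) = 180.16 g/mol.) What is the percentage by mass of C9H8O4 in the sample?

72.8%

Total n(KOH) added = 0.4623 x 0.03243 = 0.01499 mol.
n(HBr) used = 0.3797 x 0.01171 = 0.004446 mol, which equals the excess n(KOH).
So n(KOH) consumed by the sample = 0.01499 - 0.004446 = 0.01055 mol.
n(C9H8O4) = 0.01055 / 2 = 0.005273 mol.
mass C9H8O4 = 0.005273 x 180.16 = 0.9500 g, so %C9H8O4 = 0.9500/1.3041 x 100 = 72.8%.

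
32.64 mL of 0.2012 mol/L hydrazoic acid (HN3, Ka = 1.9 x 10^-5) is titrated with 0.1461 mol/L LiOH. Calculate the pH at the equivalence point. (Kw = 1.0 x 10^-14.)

n(HN3) = 0.2012 x 0.03264 = 0.006567 mol; V(LiOH) at equivalence = 0.006567/0.1461 = 0.04495 L.
At equivalence all the acid is converted to N3-; total volume = 0.03264 + 0.04495 = 0.07759 L, so [N3-] = 0.006567/0.07759 = 0.08464 M.
Kb = Kw/Ka = 1.0e-14 / 1.9 x 10^-5 = 5.26e-10.
[OH^-] = sqrt(Kb x [N3-]) = sqrt(5.26e-10 x 0.08464) = 6.67e-6 M.
pOH = 5.18, so pH = 14.00 - 5.18 = 8.82.

8.82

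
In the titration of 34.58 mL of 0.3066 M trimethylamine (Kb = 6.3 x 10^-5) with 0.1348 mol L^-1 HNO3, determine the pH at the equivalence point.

n((CH3)3N) = 0.3066 x 0.03458 = 0.01060 mol; V(HNO3) at equivalence = 0.01060/0.1348 = 0.07865 L.
At equivalence the base is fully converted to (CH3)3NH+; total volume = 0.1132 L, so [(CH3)3NH+] = 0.01060/0.1132 = 0.09363 M.
Ka((CH3)3NH+) = Kw/Kb = 1.0e-14 / 6.3 x 10^-5 = 1.59e-10.
[H^+] = sqrt(Ka x [(CH3)3NH+]) = sqrt(1.59e-10 x 0.09363) = 3.86e-6 M.
pH = -log(3.86e-6) = 5.41.

5.41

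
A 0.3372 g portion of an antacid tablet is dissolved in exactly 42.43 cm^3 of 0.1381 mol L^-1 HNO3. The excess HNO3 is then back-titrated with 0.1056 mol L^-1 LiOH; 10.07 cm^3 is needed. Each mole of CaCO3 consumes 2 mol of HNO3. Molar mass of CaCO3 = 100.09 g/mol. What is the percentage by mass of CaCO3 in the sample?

Total n(HNO3) added = 0.1381 x 0.04243 = 0.005860 mol.
n(LiOH) used = 0.1056 x 0.01007 = 0.001063 mol, which equals the excess n(HNO3).
So n(HNO3) consumed by the sample = 0.005860 - 0.001063 = 0.004796 mol.
n(CaCO3) = 0.004796 / 2 = 0.002398 mol.
mass CaCO3 = 0.002398 x 100.09 = 0.2400 g, so %CaCO3 = 0.2400/0.3372 x 100 = 71.2%.

71.2%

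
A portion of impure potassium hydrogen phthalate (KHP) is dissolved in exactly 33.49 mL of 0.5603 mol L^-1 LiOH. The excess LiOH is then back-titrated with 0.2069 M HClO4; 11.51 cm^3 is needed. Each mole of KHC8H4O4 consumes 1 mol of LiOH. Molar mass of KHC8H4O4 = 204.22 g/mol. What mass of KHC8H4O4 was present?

3.35 g

Total n(LiOH) added = 0.5603 x 0.03349 = 0.01876 mol.
n(HClO4) used = 0.2069 x 0.01151 = 0.002381 mol, which equals the excess n(LiOH).
So n(LiOH) consumed by the sample = 0.01876 - 0.002381 = 0.01638 mol.
n(KHC8H4O4) = 0.01638 / 1 = 0.01638 mol.
mass = 0.01638 mol x 204.22 g/mol = 3.35 g.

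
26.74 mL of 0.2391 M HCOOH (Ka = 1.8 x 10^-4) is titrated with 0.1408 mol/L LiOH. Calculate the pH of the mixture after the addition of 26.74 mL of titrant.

Initial n(HCOOH) = 0.2391 x 0.02674 = 0.006394 mol.
n(LiOH) added = 0.1408 x 0.02674 = 0.003765 mol, converting that many moles of HCOOH to HCOO-.
Remaining n(HCOOH) = 0.002629 mol; n(HCOO-) = 0.003765 mol.
By Henderson-Hasselbalch, pH = pKa + log([A^-]/[HA]) = 3.74 + log(0.003765/0.002629) = 3.74 + (+0.16) = 3.90.

3.90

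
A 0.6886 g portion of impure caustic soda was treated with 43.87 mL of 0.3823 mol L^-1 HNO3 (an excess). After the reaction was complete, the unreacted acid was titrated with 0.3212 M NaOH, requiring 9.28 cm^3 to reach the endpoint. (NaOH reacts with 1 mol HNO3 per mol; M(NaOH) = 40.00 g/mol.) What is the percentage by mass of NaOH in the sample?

Total n(HNO3) added = 0.3823 x 0.04387 = 0.01677 mol.
n(NaOH) used = 0.3212 x 0.009280 = 0.002981 mol, which equals the excess n(HNO3).
So n(HNO3) consumed by the sample = 0.01677 - 0.002981 = 0.01379 mol.
n(NaOH) = 0.01379 / 1 = 0.01379 mol.
mass NaOH = 0.01379 x 40.00 = 0.5516 g, so %NaOH = 0.5516/0.6886 x 100 = 80.1%.

80.1%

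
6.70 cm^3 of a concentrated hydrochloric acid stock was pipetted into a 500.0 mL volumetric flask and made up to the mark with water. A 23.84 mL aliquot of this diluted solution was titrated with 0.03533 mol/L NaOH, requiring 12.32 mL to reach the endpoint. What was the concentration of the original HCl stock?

n(NaOH) = 0.03533 x 0.01232 = 0.0004353 mol.
n(HCl) in the aliquot = 0.0004353 mol.
[diluted HCl] = 0.0004353 / 0.02384 = 0.01826 M.
Dilution factor = 500.0/6.700 = 74.63, so [stock] = 0.01826 x 74.63 = 1.36 M.

1.36 M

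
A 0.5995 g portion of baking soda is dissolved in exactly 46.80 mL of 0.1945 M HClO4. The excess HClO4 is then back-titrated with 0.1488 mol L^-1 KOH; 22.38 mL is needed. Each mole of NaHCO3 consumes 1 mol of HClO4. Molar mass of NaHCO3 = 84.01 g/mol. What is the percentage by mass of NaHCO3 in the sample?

Total n(HClO4) added = 0.1945 x 0.04680 = 0.009103 mol.
n(KOH) used = 0.1488 x 0.02238 = 0.003330 mol, which equals the excess n(HClO4).
So n(HClO4) consumed by the sample = 0.009103 - 0.003330 = 0.005772 mol.
n(NaHCO3) = 0.005772 / 1 = 0.005772 mol.
mass NaHCO3 = 0.005772 x 84.01 = 0.4849 g, so %NaHCO3 = 0.4849/0.5995 x 100 = 80.9%.

80.9%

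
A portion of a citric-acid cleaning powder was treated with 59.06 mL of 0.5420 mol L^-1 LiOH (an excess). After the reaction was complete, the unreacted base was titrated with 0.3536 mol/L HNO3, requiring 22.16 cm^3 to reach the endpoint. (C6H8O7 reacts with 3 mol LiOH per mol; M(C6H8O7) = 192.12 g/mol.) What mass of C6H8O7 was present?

Total n(LiOH) added = 0.5420 x 0.05906 = 0.03201 mol.
n(HNO3) used = 0.3536 x 0.02216 = 0.007836 mol, which equals the excess n(LiOH).
So n(LiOH) consumed by the sample = 0.03201 - 0.007836 = 0.02417 mol.
n(C6H8O7) = 0.02417 / 3 = 0.008058 mol.
mass = 0.008058 mol x 192.12 g/mol = 1.55 g.

1.55 g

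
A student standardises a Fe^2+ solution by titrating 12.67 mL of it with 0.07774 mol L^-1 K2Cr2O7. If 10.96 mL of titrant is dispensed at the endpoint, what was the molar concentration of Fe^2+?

0.403 M

n(K2Cr2O7) = 0.07774 x 0.01096 = 0.0008520 mol.
From the balanced equation, 1 mol K2Cr2O7 reacts with 6 mol Fe^2+, so n(Fe^2+) = 0.0008520 x 6/1 = 0.005112 mol.
[Fe^2+] = 0.005112 / 0.01267 L = 0.403 M.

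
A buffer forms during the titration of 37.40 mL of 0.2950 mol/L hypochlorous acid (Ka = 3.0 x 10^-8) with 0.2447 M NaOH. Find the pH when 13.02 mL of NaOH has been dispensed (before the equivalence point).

7.13

Initial n(HClO) = 0.2950 x 0.03740 = 0.01103 mol.
n(NaOH) added = 0.2447 x 0.01302 = 0.003186 mol, converting that many moles of HClO to ClO-.
Remaining n(HClO) = 0.007847 mol; n(ClO-) = 0.003186 mol.
By Henderson-Hasselbalch, pH = pKa + log([A^-]/[HA]) = 7.52 + log(0.003186/0.007847) = 7.52 + (-0.39) = 7.13.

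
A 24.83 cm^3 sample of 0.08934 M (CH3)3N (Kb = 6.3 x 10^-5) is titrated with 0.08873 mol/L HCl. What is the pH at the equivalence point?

n((CH3)3N) = 0.08934 x 0.02483 = 0.002218 mol; V(HCl) at equivalence = 0.002218/0.08873 = 0.02500 L.
At equivalence the base is fully converted to (CH3)3NH+; total volume = 0.04983 L, so [(CH3)3NH+] = 0.002218/0.04983 = 0.04452 M.
Ka((CH3)3NH+) = Kw/Kb = 1.0e-14 / 6.3 x 10^-5 = 1.59e-10.
[H^+] = sqrt(Ka x [(CH3)3NH+]) = sqrt(1.59e-10 x 0.04452) = 2.66e-6 M.
pH = -log(2.66e-6) = 5.58.

5.58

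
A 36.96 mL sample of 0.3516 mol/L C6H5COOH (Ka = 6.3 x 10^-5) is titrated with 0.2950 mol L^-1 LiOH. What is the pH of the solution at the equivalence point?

8.70

n(C6H5COOH) = 0.3516 x 0.03696 = 0.01300 mol; V(LiOH) at equivalence = 0.01300/0.2950 = 0.04405 L.
At equivalence all the acid is converted to C6H5COO-; total volume = 0.03696 + 0.04405 = 0.08101 L, so [C6H5COO-] = 0.01300/0.08101 = 0.1604 M.
Kb = Kw/Ka = 1.0e-14 / 6.3 x 10^-5 = 1.59e-10.
[OH^-] = sqrt(Kb x [C6H5COO-]) = sqrt(1.59e-10 x 0.1604) = 5.05e-6 M.
pOH = 5.30, so pH = 14.00 - 5.30 = 8.70.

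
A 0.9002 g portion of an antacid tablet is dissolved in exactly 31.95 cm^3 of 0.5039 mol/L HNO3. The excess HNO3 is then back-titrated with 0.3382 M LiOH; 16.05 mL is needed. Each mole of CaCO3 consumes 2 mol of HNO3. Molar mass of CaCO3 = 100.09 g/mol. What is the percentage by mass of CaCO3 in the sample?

59.3%

Total n(HNO3) added = 0.5039 x 0.03195 = 0.01610 mol.
n(LiOH) used = 0.3382 x 0.01605 = 0.005428 mol, which equals the excess n(HNO3).
So n(HNO3) consumed by the sample = 0.01610 - 0.005428 = 0.01067 mol.
n(CaCO3) = 0.01067 / 2 = 0.005336 mol.
mass CaCO3 = 0.005336 x 100.09 = 0.5341 g, so %CaCO3 = 0.5341/0.9002 x 100 = 59.3%.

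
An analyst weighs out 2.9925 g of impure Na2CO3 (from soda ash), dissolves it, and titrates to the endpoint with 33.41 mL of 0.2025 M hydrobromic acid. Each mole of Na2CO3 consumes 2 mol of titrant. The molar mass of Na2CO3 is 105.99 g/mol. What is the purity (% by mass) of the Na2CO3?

n(HBr) = 0.2025 x 0.03341 = 0.006766 mol.
n(Na2CO3) = 0.006766 / 2 = 0.003383 mol.
mass of Na2CO3 = 0.003383 x 105.99 = 0.3585 g.
% purity = 0.3585 / 2.9925 x 100 = 12.0%.

12.0%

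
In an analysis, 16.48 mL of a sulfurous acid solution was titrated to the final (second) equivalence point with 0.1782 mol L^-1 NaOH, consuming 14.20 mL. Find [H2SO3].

0.0768 M

n(NaOH) = 0.1782 x 0.01420 = 0.002530 mol.
At the final (second) equivalence point, 2 mol OH^- react per mol H2SO3, so n(H2SO3) = 0.002530 / 2 = 0.001265 mol.
[H2SO3] = 0.001265 / 0.01648 L = 0.0768 M.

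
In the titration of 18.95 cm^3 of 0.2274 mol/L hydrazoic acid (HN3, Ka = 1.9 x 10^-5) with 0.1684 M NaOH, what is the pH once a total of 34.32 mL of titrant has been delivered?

12.44

n(acid) = 0.2274 x 0.01895 = 0.004309 mol; n(NaOH) added = 0.1684 x 0.03432 = 0.005779 mol.
Base is in excess by 0.005779 - 0.004309 = 0.001470 mol in a total volume of 0.05327 L.
[OH^-] = 0.001470/0.05327 = 0.02760 M, so pOH = 1.56 and pH = 14.00 - 1.56 = 12.44.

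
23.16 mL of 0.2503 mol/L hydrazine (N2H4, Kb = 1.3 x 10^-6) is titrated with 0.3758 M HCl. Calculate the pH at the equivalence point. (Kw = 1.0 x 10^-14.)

4.47

n(N2H4) = 0.2503 x 0.02316 = 0.005797 mol; V(HCl) at equivalence = 0.005797/0.3758 = 0.01543 L.
At equivalence the base is fully converted to N2H5+; total volume = 0.03859 L, so [N2H5+] = 0.005797/0.03859 = 0.1502 M.
Ka(N2H5+) = Kw/Kb = 1.0e-14 / 1.3 x 10^-6 = 7.69e-9.
[H^+] = sqrt(Ka x [N2H5+]) = sqrt(7.69e-9 x 0.1502) = 3.40e-5 M.
pH = -log(3.40e-5) = 4.47.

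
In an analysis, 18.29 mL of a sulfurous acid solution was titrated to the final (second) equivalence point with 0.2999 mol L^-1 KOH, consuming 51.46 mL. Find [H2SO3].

0.422 M

n(KOH) = 0.2999 x 0.05146 = 0.01543 mol.
At the final (second) equivalence point, 2 mol OH^- react per mol H2SO3, so n(H2SO3) = 0.01543 / 2 = 0.007716 mol.
[H2SO3] = 0.007716 / 0.01829 L = 0.422 M.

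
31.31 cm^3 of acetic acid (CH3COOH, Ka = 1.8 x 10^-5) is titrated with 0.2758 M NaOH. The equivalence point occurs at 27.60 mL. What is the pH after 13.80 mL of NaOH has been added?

13.80 mL is exactly half the equivalence volume (27.60/2), i.e. the half-equivalence point.
There, n(HA) = n(A^-), so pH = pKa = -log(1.8 x 10^-5) = 4.74.

4.74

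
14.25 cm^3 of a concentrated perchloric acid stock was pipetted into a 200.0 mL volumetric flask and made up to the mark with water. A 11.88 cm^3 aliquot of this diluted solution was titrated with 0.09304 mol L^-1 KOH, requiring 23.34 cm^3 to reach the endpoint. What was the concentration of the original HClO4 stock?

2.57 M

n(KOH) = 0.09304 x 0.02334 = 0.002172 mol.
n(HClO4) in the aliquot = 0.002172 mol.
[diluted HClO4] = 0.002172 / 0.01188 = 0.1828 M.
Dilution factor = 200.0/14.25 = 14.04, so [stock] = 0.1828 x 14.04 = 2.57 M.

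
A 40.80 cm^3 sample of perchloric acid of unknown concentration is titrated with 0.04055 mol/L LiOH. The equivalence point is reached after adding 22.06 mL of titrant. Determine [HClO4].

n(LiOH) delivered = 0.04055 x 0.02206 = 0.0008945 mol.
For a 1:1 reaction, n(HClO4) = 0.0008945 mol.
[HClO4] = 0.0008945 mol / 0.04080 L = 0.0219 M.

0.0219 M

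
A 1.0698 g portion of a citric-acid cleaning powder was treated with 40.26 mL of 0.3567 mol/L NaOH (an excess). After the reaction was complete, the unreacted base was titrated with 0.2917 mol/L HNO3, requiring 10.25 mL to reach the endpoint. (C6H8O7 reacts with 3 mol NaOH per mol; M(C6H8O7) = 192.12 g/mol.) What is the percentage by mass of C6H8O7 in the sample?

Total n(NaOH) added = 0.3567 x 0.04026 = 0.01436 mol.
n(HNO3) used = 0.2917 x 0.01025 = 0.002990 mol, which equals the excess n(NaOH).
So n(NaOH) consumed by the sample = 0.01436 - 0.002990 = 0.01137 mol.
n(C6H8O7) = 0.01137 / 3 = 0.003790 mol.
mass C6H8O7 = 0.003790 x 192.12 = 0.7282 g, so %C6H8O7 = 0.7282/1.0698 x 100 = 68.1%.

68.1%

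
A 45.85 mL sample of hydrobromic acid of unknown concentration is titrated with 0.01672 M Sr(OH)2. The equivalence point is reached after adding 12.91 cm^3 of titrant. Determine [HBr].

0.00942 M

n(Sr(OH)2) delivered = 0.01672 x 0.01291 = 0.0002159 mol.
The reaction is 2 HBr + 1 Sr(OH)2, so n(HBr) = 0.0002159 x 2/1 = 0.0004317 mol.
[HBr] = 0.0004317 mol / 0.04585 L = 0.00942 M.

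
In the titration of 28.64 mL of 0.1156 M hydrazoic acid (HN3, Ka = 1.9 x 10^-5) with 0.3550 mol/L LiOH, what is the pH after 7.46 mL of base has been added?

5.32

Initial n(HN3) = 0.1156 x 0.02864 = 0.003311 mol.
n(LiOH) added = 0.3550 x 0.007460 = 0.002648 mol, converting that many moles of HN3 to N3-.
Remaining n(HN3) = 0.0006625 mol; n(N3-) = 0.002648 mol.
By Henderson-Hasselbalch, pH = pKa + log([A^-]/[HA]) = 4.72 + log(0.002648/0.0006625) = 4.72 + (+0.60) = 5.32.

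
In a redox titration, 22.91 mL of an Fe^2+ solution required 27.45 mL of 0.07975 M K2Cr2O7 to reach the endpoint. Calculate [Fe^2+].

0.573 M

n(K2Cr2O7) = 0.07975 x 0.02745 = 0.002189 mol.
From the balanced equation, 1 mol K2Cr2O7 reacts with 6 mol Fe^2+, so n(Fe^2+) = 0.002189 x 6/1 = 0.01313 mol.
[Fe^2+] = 0.01313 / 0.02291 L = 0.573 M.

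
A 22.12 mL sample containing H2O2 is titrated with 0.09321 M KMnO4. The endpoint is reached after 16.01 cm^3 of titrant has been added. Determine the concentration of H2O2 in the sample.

n(KMnO4) = 0.09321 x 0.01601 = 0.001492 mol.
From the balanced equation, 2 mol KMnO4 reacts with 5 mol H2O2, so n(H2O2) = 0.001492 x 5/2 = 0.003731 mol.
[H2O2] = 0.003731 / 0.02212 L = 0.169 M.

0.169 M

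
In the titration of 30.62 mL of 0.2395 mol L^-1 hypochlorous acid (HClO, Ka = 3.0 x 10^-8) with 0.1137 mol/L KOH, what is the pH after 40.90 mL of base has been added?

7.76

Initial n(HClO) = 0.2395 x 0.03062 = 0.007333 mol.
n(KOH) added = 0.1137 x 0.04090 = 0.004650 mol, converting that many moles of HClO to ClO-.
Remaining n(HClO) = 0.002683 mol; n(ClO-) = 0.004650 mol.
By Henderson-Hasselbalch, pH = pKa + log([A^-]/[HA]) = 7.52 + log(0.004650/0.002683) = 7.52 + (+0.24) = 7.76.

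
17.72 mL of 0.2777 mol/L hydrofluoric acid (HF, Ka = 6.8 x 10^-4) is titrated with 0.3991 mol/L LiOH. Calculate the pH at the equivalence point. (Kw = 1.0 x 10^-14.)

8.19

n(HF) = 0.2777 x 0.01772 = 0.004921 mol; V(LiOH) at equivalence = 0.004921/0.3991 = 0.01233 L.
At equivalence all the acid is converted to F-; total volume = 0.01772 + 0.01233 = 0.03005 L, so [F-] = 0.004921/0.03005 = 0.1638 M.
Kb = Kw/Ka = 1.0e-14 / 6.8 x 10^-4 = 1.47e-11.
[OH^-] = sqrt(Kb x [F-]) = sqrt(1.47e-11 x 0.1638) = 1.55e-6 M.
pOH = 5.81, so pH = 14.00 - 5.81 = 8.19.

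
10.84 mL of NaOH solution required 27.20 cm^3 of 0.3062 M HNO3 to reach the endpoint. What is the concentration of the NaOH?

n(HNO3) delivered = 0.3062 x 0.02720 = 0.008329 mol.
For a 1:1 reaction, n(NaOH) = 0.008329 mol.
[NaOH] = 0.008329 mol / 0.01084 L = 0.768 M.

0.768 M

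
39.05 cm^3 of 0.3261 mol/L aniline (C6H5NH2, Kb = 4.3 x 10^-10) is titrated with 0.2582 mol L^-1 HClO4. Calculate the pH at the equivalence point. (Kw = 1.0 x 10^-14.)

n(C6H5NH2) = 0.3261 x 0.03905 = 0.01273 mol; V(HClO4) at equivalence = 0.01273/0.2582 = 0.04932 L.
At equivalence the base is fully converted to C6H5NH3+; total volume = 0.08837 L, so [C6H5NH3+] = 0.01273/0.08837 = 0.1441 M.
Ka(C6H5NH3+) = Kw/Kb = 1.0e-14 / 4.3 x 10^-10 = 2.33e-5.
[H^+] = sqrt(Ka x [C6H5NH3+]) = sqrt(2.33e-5 x 0.1441) = 0.00183 M.
pH = -log(0.00183) = 2.74.

2.74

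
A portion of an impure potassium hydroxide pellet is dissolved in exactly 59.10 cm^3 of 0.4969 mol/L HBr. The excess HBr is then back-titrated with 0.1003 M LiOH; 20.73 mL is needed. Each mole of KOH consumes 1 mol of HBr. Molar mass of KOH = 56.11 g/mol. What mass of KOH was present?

1.53 g

Total n(HBr) added = 0.4969 x 0.05910 = 0.02937 mol.
n(LiOH) used = 0.1003 x 0.02073 = 0.002079 mol, which equals the excess n(HBr).
So n(HBr) consumed by the sample = 0.02937 - 0.002079 = 0.02729 mol.
n(KOH) = 0.02729 / 1 = 0.02729 mol.
mass = 0.02729 mol x 56.11 g/mol = 1.53 g.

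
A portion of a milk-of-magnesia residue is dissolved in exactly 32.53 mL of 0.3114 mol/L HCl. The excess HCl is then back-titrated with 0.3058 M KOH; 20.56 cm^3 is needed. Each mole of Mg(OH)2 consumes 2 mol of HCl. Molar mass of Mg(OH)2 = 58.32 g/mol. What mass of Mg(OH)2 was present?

0.112 g

Total n(HCl) added = 0.3114 x 0.03253 = 0.01013 mol.
n(KOH) used = 0.3058 x 0.02056 = 0.006287 mol, which equals the excess n(HCl).
So n(HCl) consumed by the sample = 0.01013 - 0.006287 = 0.003843 mol.
n(Mg(OH)2) = 0.003843 / 2 = 0.001921 mol.
mass = 0.001921 mol x 58.32 g/mol = 0.112 g.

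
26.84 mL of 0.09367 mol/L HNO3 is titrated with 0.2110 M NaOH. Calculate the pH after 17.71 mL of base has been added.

n(acid) = 0.09367 x 0.02684 = 0.002514 mol; n(NaOH) added = 0.2110 x 0.01771 = 0.003737 mol.
Base is in excess by 0.003737 - 0.002514 = 0.001223 mol in a total volume of 0.04455 L.
[OH^-] = 0.001223/0.04455 = 0.02745 M, so pOH = 1.56 and pH = 14.00 - 1.56 = 12.44.

12.44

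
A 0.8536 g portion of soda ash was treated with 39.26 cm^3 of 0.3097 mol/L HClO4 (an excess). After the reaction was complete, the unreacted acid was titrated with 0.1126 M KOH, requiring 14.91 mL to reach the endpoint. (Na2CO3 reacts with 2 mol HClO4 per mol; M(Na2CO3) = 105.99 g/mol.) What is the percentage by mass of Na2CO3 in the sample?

65.1%

Total n(HClO4) added = 0.3097 x 0.03926 = 0.01216 mol.
n(KOH) used = 0.1126 x 0.01491 = 0.001679 mol, which equals the excess n(HClO4).
So n(HClO4) consumed by the sample = 0.01216 - 0.001679 = 0.01048 mol.
n(Na2CO3) = 0.01048 / 2 = 0.005240 mol.
mass Na2CO3 = 0.005240 x 105.99 = 0.5554 g, so %Na2CO3 = 0.5554/0.8536 x 100 = 65.1%.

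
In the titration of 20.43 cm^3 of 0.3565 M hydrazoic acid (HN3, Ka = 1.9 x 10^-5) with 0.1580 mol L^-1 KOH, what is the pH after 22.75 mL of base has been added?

4.71

Initial n(HN3) = 0.3565 x 0.02043 = 0.007283 mol.
n(KOH) added = 0.1580 x 0.02275 = 0.003595 mol, converting that many moles of HN3 to N3-.
Remaining n(HN3) = 0.003689 mol; n(N3-) = 0.003595 mol.
By Henderson-Hasselbalch, pH = pKa + log([A^-]/[HA]) = 4.72 + log(0.003595/0.003689) = 4.72 + (-0.01) = 4.71.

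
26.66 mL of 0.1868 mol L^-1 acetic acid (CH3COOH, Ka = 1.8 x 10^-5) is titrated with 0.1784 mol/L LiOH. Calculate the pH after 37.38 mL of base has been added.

12.42

n(acid) = 0.1868 x 0.02666 = 0.004980 mol; n(LiOH) added = 0.1784 x 0.03738 = 0.006669 mol.
Base is in excess by 0.006669 - 0.004980 = 0.001689 mol in a total volume of 0.06404 L.
[OH^-] = 0.001689/0.06404 = 0.02637 M, so pOH = 1.58 and pH = 14.00 - 1.58 = 12.42.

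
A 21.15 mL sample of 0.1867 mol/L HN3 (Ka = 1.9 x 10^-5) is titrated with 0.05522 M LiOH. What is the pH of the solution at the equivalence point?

8.68

n(HN3) = 0.1867 x 0.02115 = 0.003949 mol; V(LiOH) at equivalence = 0.003949/0.05522 = 0.07151 L.
At equivalence all the acid is converted to N3-; total volume = 0.02115 + 0.07151 = 0.09266 L, so [N3-] = 0.003949/0.09266 = 0.04262 M.
Kb = Kw/Ka = 1.0e-14 / 1.9 x 10^-5 = 5.26e-10.
[OH^-] = sqrt(Kb x [N3-]) = sqrt(5.26e-10 x 0.04262) = 4.74e-6 M.
pOH = 5.32, so pH = 14.00 - 5.32 = 8.68.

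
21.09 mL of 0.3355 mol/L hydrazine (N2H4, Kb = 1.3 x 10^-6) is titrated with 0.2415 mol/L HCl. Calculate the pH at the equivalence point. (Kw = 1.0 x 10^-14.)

4.48

n(N2H4) = 0.3355 x 0.02109 = 0.007076 mol; V(HCl) at equivalence = 0.007076/0.2415 = 0.02930 L.
At equivalence the base is fully converted to N2H5+; total volume = 0.05039 L, so [N2H5+] = 0.007076/0.05039 = 0.1404 M.
Ka(N2H5+) = Kw/Kb = 1.0e-14 / 1.3 x 10^-6 = 7.69e-9.
[H^+] = sqrt(Ka x [N2H5+]) = sqrt(7.69e-9 x 0.1404) = 3.29e-5 M.
pH = -log(3.29e-5) = 4.48.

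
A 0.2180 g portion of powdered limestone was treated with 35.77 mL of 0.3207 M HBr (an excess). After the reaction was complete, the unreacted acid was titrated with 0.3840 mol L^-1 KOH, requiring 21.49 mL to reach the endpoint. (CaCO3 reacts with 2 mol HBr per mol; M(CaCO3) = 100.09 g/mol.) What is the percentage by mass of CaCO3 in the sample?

Total n(HBr) added = 0.3207 x 0.03577 = 0.01147 mol.
n(KOH) used = 0.3840 x 0.02149 = 0.008252 mol, which equals the excess n(HBr).
So n(HBr) consumed by the sample = 0.01147 - 0.008252 = 0.003219 mol.
n(CaCO3) = 0.003219 / 2 = 0.001610 mol.
mass CaCO3 = 0.001610 x 100.09 = 0.1611 g, so %CaCO3 = 0.1611/0.2180 x 100 = 73.9%.

73.9%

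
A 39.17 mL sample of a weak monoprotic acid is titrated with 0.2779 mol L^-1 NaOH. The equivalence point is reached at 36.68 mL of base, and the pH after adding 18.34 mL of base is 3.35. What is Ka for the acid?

4.5 x 10^-4

18.34 mL is half of the equivalence volume, so this is the half-equivalence point where [HA] = [A^-].
At half-equivalence pH = pKa, so pKa = 3.35.
Ka = 10^(-3.35) = 4.5 x 10^-4.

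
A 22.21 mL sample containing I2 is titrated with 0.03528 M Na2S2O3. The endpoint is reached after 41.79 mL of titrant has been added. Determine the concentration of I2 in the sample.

n(Na2S2O3) = 0.03528 x 0.04179 = 0.001474 mol.
From the balanced equation, 2 mol Na2S2O3 reacts with 1 mol I2, so n(I2) = 0.001474 x 1/2 = 0.0007372 mol.
[I2] = 0.0007372 / 0.02221 L = 0.0332 M.

0.0332 M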